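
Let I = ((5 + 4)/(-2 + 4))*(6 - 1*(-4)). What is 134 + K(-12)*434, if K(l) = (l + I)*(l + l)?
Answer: -343594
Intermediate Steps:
I = 45 (I = (9/2)*(6 + 4) = (9*(½))*10 = (9/2)*10 = 45)
K(l) = 2*l*(45 + l) (K(l) = (l + 45)*(l + l) = (45 + l)*(2*l) = 2*l*(45 + l))
134 + K(-12)*434 = 134 + (2*(-12)*(45 - 12))*434 = 134 + (2*(-12)*33)*434 = 134 - 792*434 = 134 - 343728 = -343594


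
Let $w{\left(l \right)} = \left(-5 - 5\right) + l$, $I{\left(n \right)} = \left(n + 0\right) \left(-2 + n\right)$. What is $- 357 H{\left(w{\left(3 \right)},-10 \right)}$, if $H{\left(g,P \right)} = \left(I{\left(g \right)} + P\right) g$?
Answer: $132447$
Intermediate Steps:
$I{\left(n \right)} = n \left(-2 + n\right)$
$w{\left(l \right)} = -10 + l$
$H{\left(g,P \right)} = g \left(P + g \left(-2 + g\right)\right)$ ($H{\left(g,P \right)} = \left(g \left(-2 + g\right) + P\right) g = \left(P + g \left(-2 + g\right)\right) g = g \left(P + g \left(-2 + g\right)\right)$)
$- 357 H{\left(w{\left(3 \right)},-10 \right)} = - 357 \left(-10 + 3\right) \left(-10 + \left(-10 + 3\right) \left(-2 + \left(-10 + 3\right)\right)\right) = - 357 \left(- 7 \left(-10 - 7 \left(-2 - 7\right)\right)\right) = - 357 \left(- 7 \left(-10 - -63\right)\right) = - 357 \left(- 7 \left(-10 + 63\right)\right) = - 357 \left(\left(-7\right) 53\right) = \left(-357\right) \left(-371\right) = 132447$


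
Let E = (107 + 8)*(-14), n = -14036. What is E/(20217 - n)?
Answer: -1610/34253 ≈ -0.047003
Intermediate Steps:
E = -1610 (E = 115*(-14) = -1610)
E/(20217 - n) = -1610/(20217 - 1*(-14036)) = -1610/(20217 + 14036) = -1610/34253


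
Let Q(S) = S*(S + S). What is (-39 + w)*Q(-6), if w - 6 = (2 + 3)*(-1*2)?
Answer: -3096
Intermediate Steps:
Q(S) = 2*S² (Q(S) = S*(2*S) = 2*S²)
w = -4 (w = 6 + (2 + 3)*(-1*2) = 6 + 5*(-2) = 6 - 10 = -4)
(-39 + w)*Q(-6) = (-39 - 4)*(2*(-6)²) = -86*36 = -43*72 = -3096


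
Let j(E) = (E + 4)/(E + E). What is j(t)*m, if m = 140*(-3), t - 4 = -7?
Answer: 70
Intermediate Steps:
t = -3 (t = 4 - 7 = -3)
m = -420
j(E) = (4 + E)/(2*E) (j(E) = (4 + E)/((2*E)) = (4 + E)*(1/(2*E)) = (4 + E)/(2*E))
j(t)*m = ((1/2)*(4 - 3)/(-3))*(-420) = ((1/2)*(-1/3)*1)*(-420) = -1/6*(-420) = 70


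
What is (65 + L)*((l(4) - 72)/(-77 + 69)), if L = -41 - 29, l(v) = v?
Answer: -85/2 ≈ -42.500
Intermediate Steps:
L = -70
(65 + L)*((l(4) - 72)/(-77 + 69)) = (65 - 70)*((4 - 72)/(-77 + 69)) = -(-340)/(-8) = -(-340)*(-1)/8 = -5*17/2 = -85/2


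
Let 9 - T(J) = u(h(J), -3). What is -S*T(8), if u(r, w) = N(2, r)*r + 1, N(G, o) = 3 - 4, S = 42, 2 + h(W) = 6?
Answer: -504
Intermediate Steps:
h(W) = 4 (h(W) = -2 + 6 = 4)
N(G, o) = -1
u(r, w) = 1 - r (u(r, w) = -r + 1 = 1 - r)
T(J) = 12 (T(J) = 9 - (1 - 1*4) = 9 - (1 - 4) = 9 - 1*(-3) = 9 + 3 = 12)
-S*T(8) = -42*12 = -1*504 = -504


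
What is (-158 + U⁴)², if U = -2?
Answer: 20164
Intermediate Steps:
(-158 + U⁴)² = (-158 + (-2)⁴)² = (-158 + 16)² = (-142)² = 20164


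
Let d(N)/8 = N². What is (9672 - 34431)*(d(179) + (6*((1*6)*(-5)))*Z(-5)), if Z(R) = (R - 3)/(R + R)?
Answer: -6342859656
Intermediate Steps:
Z(R) = (-3 + R)/(2*R) (Z(R) = (-3 + R)/((2*R)) = (-3 + R)*(1/(2*R)) = (-3 + R)/(2*R))
d(N) = 8*N²
(9672 - 34431)*(d(179) + (6*((1*6)*(-5)))*Z(-5)) = (9672 - 34431)*(8*179² + (6*((1*6)*(-5)))*((½)*(-3 - 5)/(-5))) = -24759*(8*32041 + (6*(6*(-5)))*((½)*(-⅕)*(-8))) = -24759*(256328 + (6*(-30))*(⅘)) = -24759*(256328 - 180*⅘) = -24759*(256328 - 144) = -24759*256184 = -6342859656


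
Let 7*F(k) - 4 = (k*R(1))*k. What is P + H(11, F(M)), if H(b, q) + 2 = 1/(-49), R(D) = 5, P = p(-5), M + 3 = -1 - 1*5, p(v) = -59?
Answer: -2990/49 ≈ -61.020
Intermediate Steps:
M = -9 (M = -3 + (-1 - 1*5) = -3 + (-1 - 5) = -3 - 6 = -9)
P = -59
F(k) = 4/7 + 5*k²/7 (F(k) = 4/7 + ((k*5)*k)/7 = 4/7 + ((5*k)*k)/7 = 4/7 + (5*k²)/7 = 4/7 + 5*k²/7)
H(b, q) = -99/49 (H(b, q) = -2 + 1/(-49) = -2 - 1/49 = -99/49)
P + H(11, F(M)) = -59 - 99/49 = -2990/49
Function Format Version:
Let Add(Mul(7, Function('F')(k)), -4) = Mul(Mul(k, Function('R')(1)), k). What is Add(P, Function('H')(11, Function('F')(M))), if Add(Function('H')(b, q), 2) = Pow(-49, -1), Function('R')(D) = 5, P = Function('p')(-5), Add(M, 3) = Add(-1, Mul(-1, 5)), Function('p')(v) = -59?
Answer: Rational(-2990, 49) ≈ -61.020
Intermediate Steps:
M = -9 (M = Add(-3, Add(-1, Mul(-1, 5))) = Add(-3, Add(-1, -5)) = Add(-3, -6) = -9)
P = -59
Function('F')(k) = Add(Rational(4, 7), Mul(Rational(5, 7), Pow(k, 2))) (Function('F')(k) = Add(Rational(4, 7), Mul(Rational(1, 7), Mul(Mul(k, 5), k))) = Add(Rational(4, 7), Mul(Rational(1, 7), Mul(Mul(5, k), k))) = Add(Rational(4, 7), Mul(Rational(1, 7), Mul(5, Pow(k, 2)))) = Add(Rational(4, 7), Mul(Rational(5, 7), Pow(k, 2))))
Function('H')(b, q) = Rational(-99, 49) (Function('H')(b, q) = Add(-2, Pow(-49, -1)) = Add(-2, Rational(-1, 49)) = Rational(-99, 49))
Add(P, Function('H')(11, Function('F')(M))) = Add(-59, Rational(-99, 49)) = Rational(-2990, 49)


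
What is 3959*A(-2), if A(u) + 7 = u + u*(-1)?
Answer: -27713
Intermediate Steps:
A(u) = -7 (A(u) = -7 + (u + u*(-1)) = -7 + (u - u) = -7 + 0 = -7)
3959*A(-2) = 3959*(-7) = -27713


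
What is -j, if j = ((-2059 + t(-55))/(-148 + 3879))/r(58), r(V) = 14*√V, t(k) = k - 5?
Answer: 163*√58/233044 ≈ 0.0053268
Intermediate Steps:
t(k) = -5 + k
j = -163*√58/233044 (j = ((-2059 + (-5 - 55))/(-148 + 3879))/((14*√58)) = ((-2059 - 60)/3731)*(√58/812) = (-2119*1/3731)*(√58/812) = -163*√58/233044 ≈ -0.0053268)
-j = -(-163)*√58/233044 = 163*√58/233044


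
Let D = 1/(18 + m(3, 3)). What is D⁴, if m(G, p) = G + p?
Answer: 1/331776 ≈ 3.0141e-6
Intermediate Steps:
D = 1/24 (D = 1/(18 + (3 + 3)) = 1/(18 + 6) = 1/24 ≈ 0.041667)
D⁴ = (1/24)⁴ = 1/331776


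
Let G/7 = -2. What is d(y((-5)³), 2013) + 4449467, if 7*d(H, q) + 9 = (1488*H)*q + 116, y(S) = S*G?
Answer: 5272998376/7 ≈ 7.5329e+8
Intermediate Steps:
G = -14 (G = 7*(-2) = -14)
y(S) = -14*S (y(S) = S*(-14) = -14*S)
d(H, q) = 107/7 + 1488*H*q/7 (d(H, q) = -9/7 + ((1488*H)*q + 116)/7 = -9/7 + (1488*H*q + 116)/7 = -9/7 + (116 + 1488*H*q)/7 = -9/7 + (116/7 + 1488*H*q/7) = 107/7 + 1488*H*q/7)
d(y((-5)³), 2013) + 4449467 = (107/7 + (1488/7)*(-14*(-5)³)*2013) + 4449467 = (107/7 + (1488/7)*(-14*(-125))*2013) + 4449467 = (107/7 + (1488/7)*1750*2013) + 4449467 = (107/7 + 748836000) + 4449467 = 5241852107/7 + 4449467 = 5272998376/7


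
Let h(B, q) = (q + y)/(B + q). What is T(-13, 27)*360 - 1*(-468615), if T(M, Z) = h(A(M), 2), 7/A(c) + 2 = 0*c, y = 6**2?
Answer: 459495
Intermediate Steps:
y = 36
A(c) = -7/2 (A(c) = 7/(-2 + 0*c) = 7/(-2 + 0) = 7/(-2) = 7*(-1/2) = -7/2)
h(B, q) = (36 + q)/(B + q) (h(B, q) = (q + 36)/(B + q) = (36 + q)/(B + q))
T(M, Z) = -76/3 (T(M, Z) = (36 + 2)/(-7/2 + 2) = 38/(-3/2) = -2/3*38 = -76/3)
T(-13, 27)*360 - 1*(-468615) = -76/3*360 - 1*(-468615) = -9120 + 468615 = 459495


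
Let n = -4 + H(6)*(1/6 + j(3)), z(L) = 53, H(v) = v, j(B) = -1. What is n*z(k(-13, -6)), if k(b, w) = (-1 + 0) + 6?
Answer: -477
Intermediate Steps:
k(b, w) = 5 (k(b, w) = -1 + 6 = 5)
n = -9 (n = -4 + 6*(1/6 - 1) = -4 + 6*(1*(⅙) - 1) = -4 + 6*(⅙ - 1) = -4 + 6*(-⅚) = -4 - 5 = -9)
n*z(k(-13, -6)) = -9*53 = -477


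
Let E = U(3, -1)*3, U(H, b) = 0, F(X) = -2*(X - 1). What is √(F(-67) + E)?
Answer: 2*√34 ≈ 11.662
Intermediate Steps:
F(X) = 2 - 2*X (F(X) = -2*(-1 + X) = 2 - 2*X)
E = 0 (E = 0*3 = 0)
√(F(-67) + E) = √((2 - 2*(-67)) + 0) = √((2 + 134) + 0) = √(136 + 0) = √136 = 2*√34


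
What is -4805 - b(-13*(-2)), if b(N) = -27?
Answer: -4778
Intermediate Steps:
-4805 - b(-13*(-2)) = -4805 - 1*(-27) = -4805 + 27 = -4778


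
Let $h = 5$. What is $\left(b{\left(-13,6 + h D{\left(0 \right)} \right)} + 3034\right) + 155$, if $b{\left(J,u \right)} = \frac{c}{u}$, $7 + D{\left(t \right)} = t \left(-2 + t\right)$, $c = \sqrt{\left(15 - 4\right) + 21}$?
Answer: $3189 - \frac{4 \sqrt{2}}{29} \approx 3188.8$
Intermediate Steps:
$c = 4 \sqrt{2}$ ($c = \sqrt{\left(15 - 4\right) + 21} = \sqrt{11 + 21} = \sqrt{32} = 4 \sqrt{2} \approx 5.6569$)
$D{\left(t \right)} = -7 + t \left(-2 + t\right)$
$b{\left(J,u \right)} = \frac{4 \sqrt{2}}{u}$
$\left(b{\left(-13,6 + h D{\left(0 \right)} \right)} + 3034\right) + 155 = \left(\frac{4 \sqrt{2}}{6 + 5 \left(-7 + 0^{2} - 0\right)} + 3034\right) + 155 = \left(\frac{4 \sqrt{2}}{6 + 5 \left(-7 + 0 + 0\right)} + 3034\right) + 155 = \left(\frac{4 \sqrt{2}}{6 + 5 \left(-7\right)} + 3034\right) + 155 = \left(\frac{4 \sqrt{2}}{6 - 35} + 3034\right) + 155 = \left(\frac{4 \sqrt{2}}{-29} + 3034\right) + 155 = \left(4 \sqrt{2} \left(- \frac{1}{29}\right) + 3034\right) + 155 = \left(- \frac{4 \sqrt{2}}{29} + 3034\right) + 155 = \left(3034 - \frac{4 \sqrt{2}}{29}\right) + 155 = 3189 - \frac{4 \sqrt{2}}{29}$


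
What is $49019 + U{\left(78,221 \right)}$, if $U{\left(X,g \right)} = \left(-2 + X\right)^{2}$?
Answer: $54795$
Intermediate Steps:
$49019 + U{\left(78,221 \right)} = 49019 + \left(-2 + 78\right)^{2} = 49019 + 76^{2} = 49019 + 5776 = 54795$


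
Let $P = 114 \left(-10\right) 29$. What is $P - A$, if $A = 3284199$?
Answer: $-3317259$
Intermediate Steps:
$P = -33060$ ($P = \left(-1140\right) 29 = -33060$)
$P - A = -33060 - 3284199 = -3317259$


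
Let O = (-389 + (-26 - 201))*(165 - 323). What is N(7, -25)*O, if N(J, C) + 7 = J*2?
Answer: 681296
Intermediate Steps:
N(J, C) = -7 + 2*J (N(J, C) = -7 + J*2 = -7 + 2*J)
O = 97328 (O = (-389 - 227)*(-158) = -616*(-158) = 97328)
N(7, -25)*O = (-7 + 2*7)*97328 = (-7 + 14)*97328 = 7*97328 = 681296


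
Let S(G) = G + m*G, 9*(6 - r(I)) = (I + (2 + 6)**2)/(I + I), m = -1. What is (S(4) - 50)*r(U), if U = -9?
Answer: -25675/81 ≈ -316.98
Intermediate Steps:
r(I) = 6 - (64 + I)/(18*I) (r(I) = 6 - (I + (2 + 6)**2)/(9*(I + I)) = 6 - (I + 8**2)/(9*(2*I)) = 6 - (I + 64)*1/(2*I)/9 = 6 - (64 + I)*1/(2*I)/9 = 6 - (64 + I)/(18*I))
S(G) = 0 (S(G) = G - G = 0)
(S(4) - 50)*r(U) = (0 - 50)*((1/18)*(-64 + 107*(-9))/(-9)) = -25*(-1)*(-64 - 963)/(9*9) = -25*(-1)*(-1027)/(9*9) = -50*1027/162 = -25675/81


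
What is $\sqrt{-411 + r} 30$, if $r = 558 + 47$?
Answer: $30 \sqrt{194} \approx 417.85$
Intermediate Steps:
$r = 605$
$\sqrt{-411 + r} 30 = \sqrt{-411 + 605} \cdot 30 = \sqrt{194} \cdot 30 = 30 \sqrt{194}$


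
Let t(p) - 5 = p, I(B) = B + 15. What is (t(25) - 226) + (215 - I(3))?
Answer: 1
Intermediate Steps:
I(B) = 15 + B
t(p) = 5 + p
(t(25) - 226) + (215 - I(3)) = ((5 + 25) - 226) + (215 - (15 + 3)) = (30 - 226) + (215 - 1*18) = -196 + (215 - 18) = -196 + 197 = 1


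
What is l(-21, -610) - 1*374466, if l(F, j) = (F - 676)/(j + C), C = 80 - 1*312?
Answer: -315299675/842 ≈ -3.7447e+5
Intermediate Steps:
C = -232 (C = 80 - 312 = -232)
l(F, j) = (-676 + F)/(-232 + j) (l(F, j) = (F - 676)/(j - 232) = (-676 + F)/(-232 + j))
l(-21, -610) - 1*374466 = (-676 - 21)/(-232 - 610) - 1*374466 = -697/(-842) - 374466 = -1/842*(-697) - 374466 = 697/842 - 374466 = -315299675/842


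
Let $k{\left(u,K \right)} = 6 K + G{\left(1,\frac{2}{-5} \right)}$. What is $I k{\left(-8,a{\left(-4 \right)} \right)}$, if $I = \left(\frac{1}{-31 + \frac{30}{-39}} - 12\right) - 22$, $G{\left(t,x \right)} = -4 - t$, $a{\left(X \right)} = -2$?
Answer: $\frac{238935}{413} \approx 578.54$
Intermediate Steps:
$k{\left(u,K \right)} = -5 + 6 K$ ($k{\left(u,K \right)} = 6 K - 5 = -5 + 6 K$)
$I = - \frac{14055}{413}$ ($I = \left(\frac{1}{-31 + 30 \left(- \frac{1}{39}\right)} - 12\right) - 22 = \left(\frac{1}{-31 - \frac{10}{13}} - 12\right) - 22 = \left(\frac{1}{- \frac{413}{13}} - 12\right) - 22 = \left(- \frac{13}{413} - 12\right) - 22 = - \frac{4969}{413} - 22 = - \frac{14055}{413} \approx -34.031$)
$I k{\left(-8,a{\left(-4 \right)} \right)} = - \frac{14055 \left(-5 + 6 \left(-2\right)\right)}{413} = - \frac{14055 \left(-5 - 12\right)}{413} = \left(- \frac{14055}{413}\right) \left(-17\right) = \frac{238935}{413}$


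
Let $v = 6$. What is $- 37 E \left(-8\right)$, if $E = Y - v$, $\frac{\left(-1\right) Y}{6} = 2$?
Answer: $-5328$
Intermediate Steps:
$Y = -12$ ($Y = \left(-6\right) 2 = -12$)
$E = -18$ ($E = -12 - 6 = -18$)
$- 37 E \left(-8\right) = \left(-37\right) \left(-18\right) \left(-8\right) = 666 \left(-8\right) = -5328$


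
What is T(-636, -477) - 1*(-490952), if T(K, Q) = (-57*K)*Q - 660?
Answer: -16801912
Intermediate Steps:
T(K, Q) = -660 - 57*K*Q (T(K, Q) = -57*K*Q - 660 = -660 - 57*K*Q)
T(-636, -477) - 1*(-490952) = (-660 - 57*(-636)*(-477)) - 1*(-490952) = (-660 - 17292204) + 490952 = -17292864 + 490952 = -16801912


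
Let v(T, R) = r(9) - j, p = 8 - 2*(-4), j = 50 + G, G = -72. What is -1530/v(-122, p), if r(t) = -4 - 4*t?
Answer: 85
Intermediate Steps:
j = -22 (j = 50 - 72 = -22)
p = 16 (p = 8 + 8 = 16)
v(T, R) = -18 (v(T, R) = (-4 - 4*9) - 1*(-22) = (-4 - 36) + 22 = -40 + 22 = -18)
-1530/v(-122, p) = -1530/(-18) = -1530*(-1/18) = 85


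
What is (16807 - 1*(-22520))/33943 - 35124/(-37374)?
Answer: 443670205/211430947 ≈ 2.0984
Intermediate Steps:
(16807 - 1*(-22520))/33943 - 35124/(-37374) = (16807 + 22520)*(1/33943) - 35124*(-1/37374) = 39327*(1/33943) + 5854/6229 = 39327/33943 + 5854/6229 = 443670205/211430947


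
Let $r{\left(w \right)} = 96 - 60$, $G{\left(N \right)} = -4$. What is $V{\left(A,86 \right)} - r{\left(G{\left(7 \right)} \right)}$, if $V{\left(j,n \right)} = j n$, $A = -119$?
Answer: $-10270$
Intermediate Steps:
$r{\left(w \right)} = 36$
$V{\left(A,86 \right)} - r{\left(G{\left(7 \right)} \right)} = \left(-119\right) 86 - 36 = -10234 - 36 = -10270$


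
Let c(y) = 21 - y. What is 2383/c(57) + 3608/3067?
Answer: -7178773/110412 ≈ -65.018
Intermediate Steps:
2383/c(57) + 3608/3067 = 2383/(21 - 1*57) + 3608/3067 = 2383/(21 - 57) + 3608*(1/3067) = 2383/(-36) + 3608/3067 = 2383*(-1/36) + 3608/3067 = -2383/36 + 3608/3067 = -7178773/110412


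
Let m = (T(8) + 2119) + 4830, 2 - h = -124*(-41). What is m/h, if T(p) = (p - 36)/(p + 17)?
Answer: -57899/42350 ≈ -1.3672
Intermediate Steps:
T(p) = (-36 + p)/(17 + p)
h = -5082 (h = 2 - (-124)*(-41) = 2 - 1*5084 = 2 - 5084 = -5082)
m = 173697/25 (m = ((-36 + 8)/(17 + 8) + 2119) + 4830 = (-28/25 + 2119) + 4830 = 52947/25 + 4830 = 173697/25 ≈ 6947.9)
m/h = (173697/25)/(-5082) = (173697/25)*(-1/5082) = -57899/42350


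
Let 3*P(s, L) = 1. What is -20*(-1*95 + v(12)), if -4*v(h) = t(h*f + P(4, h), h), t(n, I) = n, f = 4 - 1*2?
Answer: 6065/3 ≈ 2021.7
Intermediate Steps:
f = 2 (f = 4 - 2 = 2)
P(s, L) = ⅓ (P(s, L) = (⅓)*1 = ⅓)
v(h) = -1/12 - h/2 (v(h) = -(h*2 + ⅓)/4 = -(2*h + ⅓)/4 = -(⅓ + 2*h)/4 = -1/12 - h/2)
-20*(-1*95 + v(12)) = -20*(-1*95 + (-1/12 - ½*12)) = -20*(-95 + (-1/12 - 6)) = -20*(-95 - 73/12) = -20*(-1213/12) = 6065/3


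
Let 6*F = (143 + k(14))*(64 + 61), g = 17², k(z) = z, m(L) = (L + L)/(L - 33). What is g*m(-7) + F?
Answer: 202319/60 ≈ 3372.0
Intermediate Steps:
m(L) = 2*L/(-33 + L) (m(L) = (2*L)/(-33 + L) = 2*L/(-33 + L))
g = 289
F = 19625/6 (F = ((143 + 14)*(64 + 61))/6 = (157*125)/6 = (⅙)*19625 = 19625/6 ≈ 3270.8)
g*m(-7) + F = 289*(2*(-7)/(-33 - 7)) + 19625/6 = 289*(2*(-7)/(-40)) + 19625/6 = 289*(2*(-7)*(-1/40)) + 19625/6 = 289*(7/20) + 19625/6 = 2023/20 + 19625/6 = 202319/60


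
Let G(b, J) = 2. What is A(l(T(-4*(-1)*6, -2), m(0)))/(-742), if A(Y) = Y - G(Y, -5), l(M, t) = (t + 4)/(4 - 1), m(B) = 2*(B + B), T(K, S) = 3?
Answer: 1/1113 ≈ 0.00089847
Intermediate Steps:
m(B) = 4*B (m(B) = 2*(2*B) = 4*B)
l(M, t) = 4/3 + t/3 (l(M, t) = (4 + t)/3 = (4 + t)*(1/3) = 4/3 + t/3)
A(Y) = -2 + Y (A(Y) = Y - 1*2 = Y - 2 = -2 + Y)
A(l(T(-4*(-1)*6, -2), m(0)))/(-742) = (-2 + (4/3 + (4*0)/3))/(-742) = (-2 + (4/3 + (1/3)*0))*(-1/742) = (-2 + (4/3 + 0))*(-1/742) = (-2 + 4/3)*(-1/742) = -2/3*(-1/742) = 1/1113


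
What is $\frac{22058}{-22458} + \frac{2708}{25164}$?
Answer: $- \frac{20593802}{23547213} \approx -0.87457$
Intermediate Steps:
$\frac{22058}{-22458} + \frac{2708}{25164} = 22058 \left(- \frac{1}{22458}\right) + 2708 \cdot \frac{1}{25164} = - \frac{11029}{11229} + \frac{677}{6291} = - \frac{20593802}{23547213}$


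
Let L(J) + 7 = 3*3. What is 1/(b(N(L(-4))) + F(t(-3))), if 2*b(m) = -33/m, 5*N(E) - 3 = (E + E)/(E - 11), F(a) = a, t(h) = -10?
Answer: -46/1945 ≈ -0.023650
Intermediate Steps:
L(J) = 2 (L(J) = -7 + 3*3 = -7 + 9 = 2)
N(E) = ⅗ + 2*E/(5*(-11 + E)) (N(E) = ⅗ + ((E + E)/(E - 11))/5 = ⅗ + ((2*E)/(-11 + E))/5 = ⅗ + (2*E/(-11 + E))/5 = ⅗ + 2*E/(5*(-11 + E)))
b(m) = -33/(2*m) (b(m) = (-33/m)/2 = -33/(2*m))
1/(b(N(L(-4))) + F(t(-3))) = 1/(-33*(-11 + 2)/(-33/5 + 2)/2 - 10) = 1/(-33/(2*(-23/5/(-9))) - 10) = 1/(-33/(2*((-⅑*(-23/5)))) - 10) = 1/(-33/(2*23/45) - 10) = 1/(-33/2*45/23 - 10) = 1/(-1485/46 - 10) = 1/(-1945/46) = -46/1945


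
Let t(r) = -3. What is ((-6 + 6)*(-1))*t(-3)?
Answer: 0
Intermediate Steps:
((-6 + 6)*(-1))*t(-3) = ((-6 + 6)*(-1))*(-3) = (0*(-1))*(-3) = 0*(-3) = 0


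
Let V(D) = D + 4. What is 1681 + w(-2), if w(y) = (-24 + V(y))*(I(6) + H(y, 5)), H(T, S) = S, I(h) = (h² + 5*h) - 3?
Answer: 185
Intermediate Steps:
V(D) = 4 + D
I(h) = -3 + h² + 5*h
w(y) = -1360 + 68*y (w(y) = (-24 + (4 + y))*((-3 + 6² + 5*6) + 5) = (-20 + y)*((-3 + 36 + 30) + 5) = (-20 + y)*(63 + 5) = (-20 + y)*68 = -1360 + 68*y)
1681 + w(-2) = 1681 + (-1360 + 68*(-2)) = 1681 + (-1360 - 136) = 1681 - 1496 = 185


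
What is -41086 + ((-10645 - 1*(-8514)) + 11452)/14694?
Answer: -201236121/4898 ≈ -41085.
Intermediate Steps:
-41086 + ((-10645 - 1*(-8514)) + 11452)/14694 = -41086 + ((-10645 + 8514) + 11452)*(1/14694) = -41086 + (-2131 + 11452)*(1/14694) = -41086 + 9321*(1/14694) = -41086 + 3107/4898 = -201236121/4898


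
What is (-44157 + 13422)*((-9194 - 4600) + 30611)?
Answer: -516870495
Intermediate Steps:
(-44157 + 13422)*((-9194 - 4600) + 30611) = -30735*(-13794 + 30611) = -30735*16817 = -516870495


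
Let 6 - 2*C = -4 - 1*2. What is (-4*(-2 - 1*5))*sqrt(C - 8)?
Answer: 28*I*sqrt(2) ≈ 39.598*I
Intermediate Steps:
C = 6 (C = 3 - (-4 - 1*2)/2 = 3 - (-4 - 2)/2 = 3 - 1/2*(-6) = 3 + 3 = 6)
(-4*(-2 - 1*5))*sqrt(C - 8) = (-4*(-2 - 1*5))*sqrt(6 - 8) = (-4*(-2 - 5))*sqrt(-2) = (-4*(-7))*(I*sqrt(2)) = 28*(I*sqrt(2)) = 28*I*sqrt(2)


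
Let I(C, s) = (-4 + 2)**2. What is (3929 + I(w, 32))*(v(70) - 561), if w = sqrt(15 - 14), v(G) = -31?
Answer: -2328336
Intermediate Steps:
w = 1 (w = sqrt(1) = 1)
I(C, s) = 4 (I(C, s) = (-2)**2 = 4)
(3929 + I(w, 32))*(v(70) - 561) = (3929 + 4)*(-31 - 561) = 3933*(-592) = -2328336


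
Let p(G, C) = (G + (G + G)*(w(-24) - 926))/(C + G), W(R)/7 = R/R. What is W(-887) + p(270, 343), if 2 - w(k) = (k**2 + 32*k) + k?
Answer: -377759/613 ≈ -616.25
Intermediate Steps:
w(k) = 2 - k**2 - 33*k (w(k) = 2 - ((k**2 + 32*k) + k) = 2 - (k**2 + 33*k) = 2 + (-k**2 - 33*k) = 2 - k**2 - 33*k)
W(R) = 7 (W(R) = 7*(R/R) = 7*1 = 7)
p(G, C) = -1415*G/(C + G) (p(G, C) = (G + (G + G)*((2 - 1*(-24)**2 - 33*(-24)) - 926))/(C + G) = (G + (2*G)*((2 - 1*576 + 792) - 926))/(C + G) = (G + (2*G)*((2 - 576 + 792) - 926))/(C + G) = (G + (2*G)*(218 - 926))/(C + G) = (G + (2*G)*(-708))/(C + G) = (G - 1416*G)/(C + G) = (-1415*G)/(C + G) = -1415*G/(C + G))
W(-887) + p(270, 343) = 7 - 1415*270/(343 + 270) = 7 - 1415*270/613 = 7 - 1415*270*1/613 = 7 - 382050/613 = -377759/613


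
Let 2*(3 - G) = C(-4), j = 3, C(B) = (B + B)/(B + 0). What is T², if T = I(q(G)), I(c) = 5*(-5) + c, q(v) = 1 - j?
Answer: 729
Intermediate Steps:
C(B) = 2 (C(B) = (2*B)/B = 2)
G = 2 (G = 3 - ½*2 = 3 - 1 = 2)
q(v) = -2 (q(v) = 1 - 1*3 = 1 - 3 = -2)
I(c) = -25 + c
T = -27 (T = -25 - 2 = -27)
T² = (-27)² = 729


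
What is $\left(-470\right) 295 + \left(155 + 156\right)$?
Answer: $-138339$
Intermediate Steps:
$\left(-470\right) 295 + \left(155 + 156\right) = -138650 + 311 = -138339$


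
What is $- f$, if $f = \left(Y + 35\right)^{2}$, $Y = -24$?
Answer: $-121$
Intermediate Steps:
$f = 121$ ($f = \left(-24 + 35\right)^{2} = 11^{2} = 121$)
$- f = \left(-1\right) 121 = -121$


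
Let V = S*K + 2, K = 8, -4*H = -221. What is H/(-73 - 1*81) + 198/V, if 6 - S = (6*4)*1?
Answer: -76675/43736 ≈ -1.7531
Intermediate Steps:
H = 221/4 (H = -¼*(-221) = 221/4 ≈ 55.250)
S = -18 (S = 6 - 6*4 = 6 - 24 = -18)
V = -142 (V = -18*8 + 2 = -144 + 2 = -142)
H/(-73 - 1*81) + 198/V = 221/(4*(-73 - 1*81)) + 198/(-142) = 221/(4*(-73 - 81)) + 198*(-1/142) = (221/4)/(-154) - 99/71 = (221/4)*(-1/154) - 99/71 = -221/616 - 99/71 = -76675/43736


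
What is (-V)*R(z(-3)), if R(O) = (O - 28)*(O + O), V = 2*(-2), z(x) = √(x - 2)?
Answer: -40 - 224*I*√5 ≈ -40.0 - 500.88*I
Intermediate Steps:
z(x) = √(-2 + x)
V = -4
R(O) = 2*O*(-28 + O) (R(O) = (-28 + O)*(2*O) = 2*O*(-28 + O))
(-V)*R(z(-3)) = (-1*(-4))*(2*√(-2 - 3)*(-28 + √(-2 - 3))) = 4*(2*√(-5)*(-28 + √(-5))) = 4*(2*(I*√5)*(-28 + I*√5)) = 4*(2*I*√5*(-28 + I*√5)) = 8*I*√5*(-28 + I*√5)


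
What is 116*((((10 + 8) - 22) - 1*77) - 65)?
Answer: -16936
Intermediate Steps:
116*((((10 + 8) - 22) - 1*77) - 65) = 116*(((18 - 22) - 77) - 65) = 116*((-4 - 77) - 65) = 116*(-81 - 65) = 116*(-146) = -16936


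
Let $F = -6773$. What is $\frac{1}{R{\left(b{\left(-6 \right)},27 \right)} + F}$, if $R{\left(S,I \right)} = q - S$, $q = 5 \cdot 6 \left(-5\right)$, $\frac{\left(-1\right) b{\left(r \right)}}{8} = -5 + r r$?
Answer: $- \frac{1}{6675} \approx -0.00014981$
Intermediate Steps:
$b{\left(r \right)} = 40 - 8 r^{2}$ ($b{\left(r \right)} = - 8 \left(-5 + r r\right) = - 8 \left(-5 + r^{2}\right) = 40 - 8 r^{2}$)
$q = -150$ ($q = 30 \left(-5\right) = -150$)
$R{\left(S,I \right)} = -150 - S$
$\frac{1}{R{\left(b{\left(-6 \right)},27 \right)} + F} = \frac{1}{\left(-150 - \left(40 - 8 \left(-6\right)^{2}\right)\right) - 6773} = \frac{1}{\left(-150 - \left(40 - 288\right)\right) - 6773} = \frac{1}{\left(-150 - -248\right) - 6773} = \frac{1}{\left(-150 + 248\right) - 6773} = \frac{1}{98 - 6773} = \frac{1}{-6675} = - \frac{1}{6675}$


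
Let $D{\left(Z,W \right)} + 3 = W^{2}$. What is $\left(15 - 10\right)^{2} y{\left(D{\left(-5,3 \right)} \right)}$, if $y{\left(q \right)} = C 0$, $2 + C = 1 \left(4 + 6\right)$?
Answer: $0$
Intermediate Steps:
$D{\left(Z,W \right)} = -3 + W^{2}$
$C = 8$ ($C = -2 + 1 \left(4 + 6\right) = -2 + 1 \cdot 10 = -2 + 10 = 8$)
$y{\left(q \right)} = 0$ ($y{\left(q \right)} = 8 \cdot 0 = 0$)
$\left(15 - 10\right)^{2} y{\left(D{\left(-5,3 \right)} \right)} = \left(15 - 10\right)^{2} \cdot 0 = 5^{2} \cdot 0 = 25 \cdot 0 = 0$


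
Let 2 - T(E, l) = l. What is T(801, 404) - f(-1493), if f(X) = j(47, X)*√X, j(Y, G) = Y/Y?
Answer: -402 - I*√1493 ≈ -402.0 - 38.639*I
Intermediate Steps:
j(Y, G) = 1
T(E, l) = 2 - l
f(X) = √X (f(X) = 1*√X = √X)
T(801, 404) - f(-1493) = (2 - 1*404) - √(-1493) = (2 - 404) - I*√1493 = -402 - I*√1493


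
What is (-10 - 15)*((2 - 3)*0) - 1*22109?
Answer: -22109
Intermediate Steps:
(-10 - 15)*((2 - 3)*0) - 1*22109 = -(-25)*0 - 22109 = -25*0 - 22109 = 0 - 22109 = -22109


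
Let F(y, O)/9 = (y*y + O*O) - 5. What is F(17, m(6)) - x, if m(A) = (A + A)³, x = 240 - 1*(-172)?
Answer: 26876000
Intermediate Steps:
x = 412 (x = 240 + 172 = 412)
m(A) = 8*A³ (m(A) = (2*A)³ = 8*A³)
F(y, O) = -45 + 9*O² + 9*y² (F(y, O) = 9*((y*y + O*O) - 5) = 9*((y² + O²) - 5) = 9*((O² + y²) - 5) = 9*(-5 + O² + y²) = -45 + 9*O² + 9*y²)
F(17, m(6)) - x = (-45 + 9*(8*6³)² + 9*17²) - 1*412 = (-45 + 9*(8*216)² + 9*289) - 412 = (-45 + 9*1728² + 2601) - 412 = (-45 + 9*2985984 + 2601) - 412 = (-45 + 26873856 + 2601) - 412 = 26876412 - 412 = 26876000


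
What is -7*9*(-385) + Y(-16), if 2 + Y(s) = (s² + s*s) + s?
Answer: 24749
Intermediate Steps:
Y(s) = -2 + s + 2*s² (Y(s) = -2 + ((s² + s*s) + s) = -2 + ((s² + s²) + s) = -2 + (2*s² + s) = -2 + (s + 2*s²) = -2 + s + 2*s²)
-7*9*(-385) + Y(-16) = -7*9*(-385) + (-2 - 16 + 2*(-16)²) = -63*(-385) + (-2 - 16 + 2*256) = 24255 + (-2 - 16 + 512) = 24255 + 494 = 24749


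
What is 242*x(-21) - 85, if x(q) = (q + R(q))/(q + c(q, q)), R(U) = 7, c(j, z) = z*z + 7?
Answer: -5669/61 ≈ -92.934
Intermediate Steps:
c(j, z) = 7 + z² (c(j, z) = z² + 7 = 7 + z²)
x(q) = (7 + q)/(7 + q + q²) (x(q) = (q + 7)/(q + (7 + q²)) = (7 + q)/(7 + q + q²))
242*x(-21) - 85 = 242*((7 - 21)/(7 - 21 + (-21)²)) - 85 = 242*(-14/(7 - 21 + 441)) - 85 = 242*(-14/427) - 85 = 242*((1/427)*(-14)) - 85 = 242*(-2/61) - 85 = -484/61 - 85 = -5669/61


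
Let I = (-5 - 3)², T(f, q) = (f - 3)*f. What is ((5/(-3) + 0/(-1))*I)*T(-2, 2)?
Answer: -3200/3 ≈ -1066.7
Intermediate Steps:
T(f, q) = f*(-3 + f) (T(f, q) = (-3 + f)*f = f*(-3 + f))
I = 64 (I = (-8)² = 64)
((5/(-3) + 0/(-1))*I)*T(-2, 2) = ((5/(-3) + 0/(-1))*64)*(-2*(-3 - 2)) = ((5*(-⅓) + 0*(-1))*64)*(-2*(-5)) = ((-5/3 + 0)*64)*10 = -5/3*64*10 = -320/3*10 = -3200/3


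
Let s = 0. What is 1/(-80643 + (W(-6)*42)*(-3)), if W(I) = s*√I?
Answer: -1/80643 ≈ -1.2400e-5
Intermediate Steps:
W(I) = 0 (W(I) = 0*√I = 0)
1/(-80643 + (W(-6)*42)*(-3)) = 1/(-80643 + (0*42)*(-3)) = 1/(-80643 + 0*(-3)) = 1/(-80643 + 0) = 1/(-80643) = -1/80643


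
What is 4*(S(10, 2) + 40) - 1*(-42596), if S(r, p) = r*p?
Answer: 42836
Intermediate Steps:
S(r, p) = p*r
4*(S(10, 2) + 40) - 1*(-42596) = 4*(2*10 + 40) - 1*(-42596) = 4*(20 + 40) + 42596 = 4*60 + 42596 = 240 + 42596 = 42836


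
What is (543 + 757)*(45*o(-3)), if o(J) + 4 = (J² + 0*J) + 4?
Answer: 526500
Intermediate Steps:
o(J) = J² (o(J) = -4 + ((J² + 0*J) + 4) = -4 + ((J² + 0) + 4) = -4 + (J² + 4) = -4 + (4 + J²) = J²)
(543 + 757)*(45*o(-3)) = (543 + 757)*(45*(-3)²) = 1300*(45*9) = 1300*405 = 526500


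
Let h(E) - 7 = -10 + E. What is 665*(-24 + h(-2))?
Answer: -19285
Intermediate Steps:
h(E) = -3 + E (h(E) = 7 + (-10 + E) = -3 + E)
665*(-24 + h(-2)) = 665*(-24 + (-3 - 2)) = 665*(-24 - 5) = 665*(-29) = -19285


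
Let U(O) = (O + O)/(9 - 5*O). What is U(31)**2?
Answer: 961/5329 ≈ 0.18033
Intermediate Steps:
U(O) = 2*O/(9 - 5*O) (U(O) = (2*O)/(9 - 5*O) = 2*O/(9 - 5*O))
U(31)**2 = (-2*31/(-9 + 5*31))**2 = (-2*31/(-9 + 155))**2 = (-2*31/146)**2 = (-2*31*1/146)**2 = (-31/73)**2 = 961/5329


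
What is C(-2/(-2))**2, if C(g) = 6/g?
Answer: 36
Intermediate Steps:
C(-2/(-2))**2 = (6/((-2/(-2))))**2 = (6/((-2*(-1/2))))**2 = (6/1)**2 = (6*1)**2 = 6**2 = 36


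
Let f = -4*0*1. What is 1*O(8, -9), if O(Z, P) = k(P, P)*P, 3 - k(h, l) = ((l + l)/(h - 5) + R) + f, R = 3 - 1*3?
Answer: -108/7 ≈ -15.429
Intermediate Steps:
R = 0 (R = 3 - 3 = 0)
f = 0 (f = 0*1 = 0)
k(h, l) = 3 - 2*l/(-5 + h) (k(h, l) = 3 - (((l + l)/(h - 5) + 0) + 0) = 3 - (((2*l)/(-5 + h) + 0) + 0) = 3 - ((2*l/(-5 + h) + 0) + 0) = 3 - (2*l/(-5 + h) + 0) = 3 - 2*l/(-5 + h))
O(Z, P) = P*(-15 + P)/(-5 + P) (O(Z, P) = ((-15 - 2*P + 3*P)/(-5 + P))*P = ((-15 + P)/(-5 + P))*P = P*(-15 + P)/(-5 + P))
1*O(8, -9) = 1*(-9*(-15 - 9)/(-5 - 9)) = 1*(-9*(-24)/(-14)) = 1*(-9*(-1/14)*(-24)) = 1*(-108/7) = -108/7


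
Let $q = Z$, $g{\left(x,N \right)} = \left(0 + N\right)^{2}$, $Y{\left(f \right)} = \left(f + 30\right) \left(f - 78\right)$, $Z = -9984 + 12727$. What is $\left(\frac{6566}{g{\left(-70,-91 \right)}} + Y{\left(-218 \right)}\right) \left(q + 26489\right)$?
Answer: $\frac{274916611872}{169} \approx 1.6267 \cdot 10^{9}$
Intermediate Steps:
$Z = 2743$
$Y{\left(f \right)} = \left(-78 + f\right) \left(30 + f\right)$ ($Y{\left(f \right)} = \left(30 + f\right) \left(-78 + f\right) = \left(-78 + f\right) \left(30 + f\right)$)
$g{\left(x,N \right)} = N^{2}$
$q = 2743$
$\left(\frac{6566}{g{\left(-70,-91 \right)}} + Y{\left(-218 \right)}\right) \left(q + 26489\right) = \left(\frac{6566}{\left(-91\right)^{2}} - \left(-8124 - 47524\right)\right) \left(2743 + 26489\right) = \left(\frac{6566}{8281} + \left(-2340 + 47524 + 10464\right)\right) 29232 = \left(6566 \cdot \frac{1}{8281} + 55648\right) 29232 = \left(\frac{134}{169} + 55648\right) 29232 = \frac{9404646}{169} \cdot 29232 = \frac{274916611872}{169}$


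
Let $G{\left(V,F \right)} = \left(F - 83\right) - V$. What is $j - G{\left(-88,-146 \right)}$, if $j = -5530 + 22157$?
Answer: $16768$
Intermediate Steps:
$G{\left(V,F \right)} = -83 + F - V$ ($G{\left(V,F \right)} = \left(-83 + F\right) - V = -83 + F - V$)
$j = 16627$
$j - G{\left(-88,-146 \right)} = 16627 - \left(-83 - 146 - -88\right) = 16627 - \left(-83 - 146 + 88\right) = 16627 - -141 = 16627 + 141 = 16768$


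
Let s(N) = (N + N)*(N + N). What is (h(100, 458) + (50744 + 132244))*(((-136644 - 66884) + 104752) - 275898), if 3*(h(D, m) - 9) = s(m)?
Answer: -520065121678/3 ≈ -1.7336e+11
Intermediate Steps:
s(N) = 4*N² (s(N) = (2*N)*(2*N) = 4*N²)
h(D, m) = 9 + 4*m²/3 (h(D, m) = 9 + (4*m²)/3 = 9 + 4*m²/3)
(h(100, 458) + (50744 + 132244))*(((-136644 - 66884) + 104752) - 275898) = ((9 + (4/3)*458²) + (50744 + 132244))*(((-136644 - 66884) + 104752) - 275898) = ((9 + (4/3)*209764) + 182988)*((-203528 + 104752) - 275898) = ((9 + 839056/3) + 182988)*(-98776 - 275898) = (839083/3 + 182988)*(-374674) = (1388047/3)*(-374674) = -520065121678/3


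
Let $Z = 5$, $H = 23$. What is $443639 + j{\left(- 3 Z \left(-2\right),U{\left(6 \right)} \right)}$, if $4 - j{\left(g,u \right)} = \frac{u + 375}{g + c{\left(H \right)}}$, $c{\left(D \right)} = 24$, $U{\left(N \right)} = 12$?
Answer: $\frac{2661815}{6} \approx 4.4364 \cdot 10^{5}$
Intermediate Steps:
$j{\left(g,u \right)} = 4 - \frac{375 + u}{24 + g}$ ($j{\left(g,u \right)} = 4 - \frac{u + 375}{g + 24} = 4 - \frac{375 + u}{24 + g}$)
$443639 + j{\left(- 3 Z \left(-2\right),U{\left(6 \right)} \right)} = 443639 + \frac{-279 - 12 + 4 \left(-3\right) 5 \left(-2\right)}{24 + \left(-3\right) 5 \left(-2\right)} = 443639 + \frac{-279 - 12 + 4 \left(\left(-15\right) \left(-2\right)\right)}{24 - -30} = 443639 + \frac{-279 - 12 + 4 \cdot 30}{24 + 30} = 443639 + \frac{-279 - 12 + 120}{54} = 443639 + \frac{1}{54} \left(-171\right) = 443639 - \frac{19}{6} = \frac{2661815}{6}$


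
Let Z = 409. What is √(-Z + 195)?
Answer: I*√214 ≈ 14.629*I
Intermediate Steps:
√(-Z + 195) = √(-1*409 + 195) = √(-409 + 195) = √(-214) = I*√214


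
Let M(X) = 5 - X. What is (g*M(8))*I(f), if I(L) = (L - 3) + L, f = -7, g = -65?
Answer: -3315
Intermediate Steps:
I(L) = -3 + 2*L (I(L) = (-3 + L) + L = -3 + 2*L)
(g*M(8))*I(f) = (-65*(5 - 1*8))*(-3 + 2*(-7)) = (-65*(5 - 8))*(-3 - 14) = -65*(-3)*(-17) = 195*(-17) = -3315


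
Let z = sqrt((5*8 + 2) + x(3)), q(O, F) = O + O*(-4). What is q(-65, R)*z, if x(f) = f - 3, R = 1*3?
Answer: 195*sqrt(42) ≈ 1263.7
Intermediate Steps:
R = 3
x(f) = -3 + f
q(O, F) = -3*O (q(O, F) = O - 4*O = -3*O)
z = sqrt(42) (z = sqrt((5*8 + 2) + (-3 + 3)) = sqrt((40 + 2) + 0) = sqrt(42 + 0) = sqrt(42) ≈ 6.4807)
q(-65, R)*z = (-3*(-65))*sqrt(42) = 195*sqrt(42)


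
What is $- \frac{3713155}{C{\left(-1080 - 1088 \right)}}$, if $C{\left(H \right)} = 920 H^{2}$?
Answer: $- \frac{742631}{864841216} \approx -0.00085869$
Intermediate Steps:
$- \frac{3713155}{C{\left(-1080 - 1088 \right)}} = - \frac{3713155}{920 \left(-1080 - 1088\right)^{2}} = - \frac{3713155}{920 \left(-2168\right)^{2}} = - \frac{3713155}{920 \cdot 4700224} = - \frac{3713155}{4324206080} = \left(-3713155\right) \frac{1}{4324206080} = - \frac{742631}{864841216}$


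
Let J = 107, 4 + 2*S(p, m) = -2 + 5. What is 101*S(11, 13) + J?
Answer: 113/2 ≈ 56.500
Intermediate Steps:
S(p, m) = -½ (S(p, m) = -2 + (-2 + 5)/2 = -2 + (½)*3 = -2 + 3/2 = -½)
101*S(11, 13) + J = 101*(-½) + 107 = -101/2 + 107 = 113/2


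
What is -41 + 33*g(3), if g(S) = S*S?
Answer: 256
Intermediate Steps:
g(S) = S**2
-41 + 33*g(3) = -41 + 33*3**2 = -41 + 33*9 = -41 + 297 = 256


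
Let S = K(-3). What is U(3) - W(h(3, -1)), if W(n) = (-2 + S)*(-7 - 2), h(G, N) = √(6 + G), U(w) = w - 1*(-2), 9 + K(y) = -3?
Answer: -121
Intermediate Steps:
K(y) = -12 (K(y) = -9 - 3 = -12)
S = -12
U(w) = 2 + w (U(w) = w + 2 = 2 + w)
W(n) = 126 (W(n) = (-2 - 12)*(-7 - 2) = -14*(-9) = 126)
U(3) - W(h(3, -1)) = (2 + 3) - 1*126 = 5 - 126 = -121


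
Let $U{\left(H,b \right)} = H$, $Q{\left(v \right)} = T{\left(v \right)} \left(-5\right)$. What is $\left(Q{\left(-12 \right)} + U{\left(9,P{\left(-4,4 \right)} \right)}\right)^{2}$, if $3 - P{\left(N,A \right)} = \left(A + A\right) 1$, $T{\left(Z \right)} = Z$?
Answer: $4761$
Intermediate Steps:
$P{\left(N,A \right)} = 3 - 2 A$ ($P{\left(N,A \right)} = 3 - \left(A + A\right) 1 = 3 - 2 A 1 = 3 - 2 A$)
$Q{\left(v \right)} = - 5 v$ ($Q{\left(v \right)} = v \left(-5\right) = - 5 v$)
$\left(Q{\left(-12 \right)} + U{\left(9,P{\left(-4,4 \right)} \right)}\right)^{2} = \left(\left(-5\right) \left(-12\right) + 9\right)^{2} = \left(60 + 9\right)^{2} = 69^{2} = 4761$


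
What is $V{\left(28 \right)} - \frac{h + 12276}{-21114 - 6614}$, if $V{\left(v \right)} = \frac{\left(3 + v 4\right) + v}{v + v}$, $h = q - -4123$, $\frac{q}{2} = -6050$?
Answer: $\frac{525731}{194096} \approx 2.7086$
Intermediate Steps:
$q = -12100$ ($q = 2 \left(-6050\right) = -12100$)
$h = -7977$ ($h = -12100 - -4123 = -12100 + 4123 = -7977$)
$V{\left(v \right)} = \frac{3 + 5 v}{2 v}$ ($V{\left(v \right)} = \frac{\left(3 + 4 v\right) + v}{2 v} = \left(3 + 5 v\right) \frac{1}{2 v} = \frac{3 + 5 v}{2 v}$)
$V{\left(28 \right)} - \frac{h + 12276}{-21114 - 6614} = \frac{3 + 5 \cdot 28}{2 \cdot 28} - \frac{-7977 + 12276}{-21114 - 6614} = \frac{1}{2} \cdot \frac{1}{28} \left(3 + 140\right) - \frac{4299}{-27728} = \frac{1}{2} \cdot \frac{1}{28} \cdot 143 - 4299 \left(- \frac{1}{27728}\right) = \frac{143}{56} - - \frac{4299}{27728} = \frac{143}{56} + \frac{4299}{27728} = \frac{525731}{194096}$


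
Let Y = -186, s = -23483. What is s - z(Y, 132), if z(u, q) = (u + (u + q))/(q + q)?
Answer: -258303/11 ≈ -23482.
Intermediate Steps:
z(u, q) = (q + 2*u)/(2*q) (z(u, q) = (u + (q + u))/((2*q)) = (q + 2*u)*(1/(2*q)) = (q + 2*u)/(2*q))
s - z(Y, 132) = -23483 - (-186 + (½)*132)/132 = -23483 - (-186 + 66)/132 = -23483 - (-120)/132 = -23483 - 1*(-10/11) = -23483 + 10/11 = -258303/11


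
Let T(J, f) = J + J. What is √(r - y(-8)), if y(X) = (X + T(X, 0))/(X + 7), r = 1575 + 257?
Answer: 4*√113 ≈ 42.521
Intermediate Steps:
T(J, f) = 2*J
r = 1832
y(X) = 3*X/(7 + X) (y(X) = (X + 2*X)/(X + 7) = (3*X)/(7 + X) = 3*X/(7 + X))
√(r - y(-8)) = √(1832 - 3*(-8)/(7 - 8)) = √(1832 - 3*(-8)/(-1)) = √(1832 - 3*(-8)*(-1)) = √(1832 - 1*24) = √(1832 - 24) = √1808 = 4*√113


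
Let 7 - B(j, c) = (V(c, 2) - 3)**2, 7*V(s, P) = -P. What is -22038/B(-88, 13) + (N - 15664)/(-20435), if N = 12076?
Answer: 3677941223/633485 ≈ 5805.9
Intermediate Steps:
V(s, P) = -P/7 (V(s, P) = (-P)/7 = -P/7)
B(j, c) = -186/49 (B(j, c) = 7 - (-1/7*2 - 3)**2 = 7 - (-2/7 - 3)**2 = 7 - (-23/7)**2 = 7 - 1*529/49 = 7 - 529/49 = -186/49)
-22038/B(-88, 13) + (N - 15664)/(-20435) = -22038/(-186/49) + (12076 - 15664)/(-20435) = -22038*(-49/186) - 3588*(-1/20435) = 179977/31 + 3588/20435 = 3677941223/633485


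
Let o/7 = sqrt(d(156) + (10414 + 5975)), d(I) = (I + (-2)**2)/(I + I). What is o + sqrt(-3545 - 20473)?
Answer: 7*sqrt(24928449)/39 + I*sqrt(24018) ≈ 896.15 + 154.98*I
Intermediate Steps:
d(I) = (4 + I)/(2*I) (d(I) = (I + 4)/((2*I)) = (4 + I)*(1/(2*I)) = (4 + I)/(2*I))
o = 7*sqrt(24928449)/39 (o = 7*sqrt((1/2)*(4 + 156)/156 + (10414 + 5975)) = 7*sqrt((1/2)*(1/156)*160 + 16389) = 7*sqrt(20/39 + 16389) = 7*sqrt(639191/39) = 7*(sqrt(24928449)/39) = 7*sqrt(24928449)/39 ≈ 896.15)
o + sqrt(-3545 - 20473) = 7*sqrt(24928449)/39 + sqrt(-3545 - 20473) = 7*sqrt(24928449)/39 + sqrt(-24018) = 7*sqrt(24928449)/39 + I*sqrt(24018)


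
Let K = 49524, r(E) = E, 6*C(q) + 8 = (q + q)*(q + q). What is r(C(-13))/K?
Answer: 167/74286 ≈ 0.0022481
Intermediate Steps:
C(q) = -4/3 + 2*q²/3 (C(q) = -4/3 + ((q + q)*(q + q))/6 = -4/3 + ((2*q)*(2*q))/6 = -4/3 + (4*q²)/6 = -4/3 + 2*q²/3)
r(C(-13))/K = (-4/3 + (⅔)*(-13)²)/49524 = (-4/3 + (⅔)*169)*(1/49524) = (-4/3 + 338/3)*(1/49524) = (334/3)*(1/49524) = 167/74286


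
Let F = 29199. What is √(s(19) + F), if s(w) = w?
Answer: √29218 ≈ 170.93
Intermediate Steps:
√(s(19) + F) = √(19 + 29199) = √29218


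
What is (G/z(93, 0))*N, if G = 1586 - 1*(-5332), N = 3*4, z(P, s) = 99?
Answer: 9224/11 ≈ 838.54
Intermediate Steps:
N = 12
G = 6918 (G = 1586 + 5332 = 6918)
(G/z(93, 0))*N = (6918/99)*12 = (6918*(1/99))*12 = (2306/33)*12 = 9224/11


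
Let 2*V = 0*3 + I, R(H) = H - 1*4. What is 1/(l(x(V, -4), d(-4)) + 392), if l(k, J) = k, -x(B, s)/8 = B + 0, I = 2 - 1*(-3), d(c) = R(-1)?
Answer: 1/372 ≈ 0.0026882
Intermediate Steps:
R(H) = -4 + H (R(H) = H - 4 = -4 + H)
d(c) = -5 (d(c) = -4 - 1 = -5)
I = 5 (I = 2 + 3 = 5)
V = 5/2 (V = (0*3 + 5)/2 = (0 + 5)/2 = (½)*5 = 5/2 ≈ 2.5000)
x(B, s) = -8*B (x(B, s) = -8*(B + 0) = -8*B)
1/(l(x(V, -4), d(-4)) + 392) = 1/(-8*5/2 + 392) = 1/(-20 + 392) = 1/372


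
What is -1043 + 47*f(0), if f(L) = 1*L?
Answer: -1043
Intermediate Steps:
f(L) = L
-1043 + 47*f(0) = -1043 + 47*0 = -1043 + 0 = -1043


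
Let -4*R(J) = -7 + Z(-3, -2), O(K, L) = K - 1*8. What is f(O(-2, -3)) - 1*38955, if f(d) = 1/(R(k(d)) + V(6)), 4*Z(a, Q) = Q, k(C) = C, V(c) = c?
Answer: -2454157/63 ≈ -38955.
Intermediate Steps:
O(K, L) = -8 + K (O(K, L) = K - 8 = -8 + K)
Z(a, Q) = Q/4
R(J) = 15/8 (R(J) = -(-7 + (¼)*(-2))/4 = -(-7 - ½)/4 = -¼*(-15/2) = 15/8)
f(d) = 8/63 (f(d) = 1/(15/8 + 6) = 1/(63/8) = 8/63)
f(O(-2, -3)) - 1*38955 = 8/63 - 1*38955 = 8/63 - 38955 = -2454157/63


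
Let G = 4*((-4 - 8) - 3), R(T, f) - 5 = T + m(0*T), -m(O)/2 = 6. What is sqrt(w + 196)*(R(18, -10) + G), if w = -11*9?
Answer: -49*sqrt(97) ≈ -482.59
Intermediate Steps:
m(O) = -12 (m(O) = -2*6 = -12)
w = -99
R(T, f) = -7 + T (R(T, f) = 5 + (T - 12) = 5 + (-12 + T) = -7 + T)
G = -60 (G = 4*(-12 - 3) = 4*(-15) = -60)
sqrt(w + 196)*(R(18, -10) + G) = sqrt(-99 + 196)*((-7 + 18) - 60) = sqrt(97)*(11 - 60) = sqrt(97)*(-49) = -49*sqrt(97)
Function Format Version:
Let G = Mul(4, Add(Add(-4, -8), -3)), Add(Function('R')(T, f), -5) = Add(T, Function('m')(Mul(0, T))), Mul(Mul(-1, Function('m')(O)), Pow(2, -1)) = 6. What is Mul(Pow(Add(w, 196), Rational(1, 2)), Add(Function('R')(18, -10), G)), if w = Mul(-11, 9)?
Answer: Mul(-49, Pow(97, Rational(1, 2))) ≈ -482.59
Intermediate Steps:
Function('m')(O) = -12 (Function('m')(O) = Mul(-2, 6) = -12)
w = -99
Function('R')(T, f) = Add(-7, T) (Function('R')(T, f) = Add(5, Add(T, -12)) = Add(5, Add(-12, T)) = Add(-7, T))
G = -60 (G = Mul(4, Add(-12, -3)) = Mul(4, -15) = -60)
Mul(Pow(Add(w, 196), Rational(1, 2)), Add(Function('R')(18, -10), G)) = Mul(Pow(Add(-99, 196), Rational(1, 2)), Add(Add(-7, 18), -60)) = Mul(Pow(97, Rational(1, 2)), Add(11, -60)) = Mul(Pow(97, Rational(1, 2)), -49) = Mul(-49, Pow(97, Rational(1, 2)))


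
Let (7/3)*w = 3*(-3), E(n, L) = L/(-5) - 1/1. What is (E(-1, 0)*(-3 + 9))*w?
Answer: 162/7 ≈ 23.143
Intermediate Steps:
E(n, L) = -1 - L/5 (E(n, L) = L*(-⅕) - 1*1 = -L/5 - 1 = -1 - L/5)
w = -27/7 (w = 3*(3*(-3))/7 = (3/7)*(-9) = -27/7 ≈ -3.8571)
(E(-1, 0)*(-3 + 9))*w = ((-1 - ⅕*0)*(-3 + 9))*(-27/7) = ((-1 + 0)*6)*(-27/7) = -1*6*(-27/7) = -6*(-27/7) = 162/7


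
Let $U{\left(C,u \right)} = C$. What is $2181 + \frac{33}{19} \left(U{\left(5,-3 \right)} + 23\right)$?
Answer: $\frac{42363}{19} \approx 2229.6$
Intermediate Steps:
$2181 + \frac{33}{19} \left(U{\left(5,-3 \right)} + 23\right) = 2181 + \frac{33}{19} \left(5 + 23\right) = 2181 + 33 \cdot \frac{1}{19} \cdot 28 = 2181 + \frac{33}{19} \cdot 28 = 2181 + \frac{924}{19} = \frac{42363}{19}$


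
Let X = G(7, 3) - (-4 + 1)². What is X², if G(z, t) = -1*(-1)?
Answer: 64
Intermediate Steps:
G(z, t) = 1
X = -8 (X = 1 - (-4 + 1)² = 1 - 1*(-3)² = 1 - 1*9 = 1 - 9 = -8)
X² = (-8)² = 64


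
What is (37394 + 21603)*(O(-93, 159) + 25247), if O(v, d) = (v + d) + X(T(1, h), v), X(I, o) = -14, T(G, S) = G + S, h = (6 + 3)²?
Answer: 1492565103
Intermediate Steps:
h = 81 (h = 9² = 81)
O(v, d) = -14 + d + v (O(v, d) = (v + d) - 14 = (d + v) - 14 = -14 + d + v)
(37394 + 21603)*(O(-93, 159) + 25247) = (37394 + 21603)*((-14 + 159 - 93) + 25247) = 58997*(52 + 25247) = 58997*25299 = 1492565103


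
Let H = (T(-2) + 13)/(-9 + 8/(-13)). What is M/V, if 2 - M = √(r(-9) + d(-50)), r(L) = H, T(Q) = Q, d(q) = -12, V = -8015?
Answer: -2/8015 + I*√8215/200375 ≈ -0.00024953 + 0.00045233*I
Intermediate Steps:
H = -143/125 (H = (-2 + 13)/(-9 + 8/(-13)) = 11/(-9 + 8*(-1/13)) = 11/(-9 - 8/13) = 11/(-125/13) = 11*(-13/125) = -143/125 ≈ -1.1440)
r(L) = -143/125
M = 2 - I*√8215/25 (M = 2 - √(-143/125 - 12) = 2 - √(-1643/125) = 2 - I*√8215/25 ≈ 2.0 - 3.6255*I)
M/V = (2 - I*√8215/25)/(-8015) = (2 - I*√8215/25)*(-1/8015) = -2/8015 + I*√8215/200375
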